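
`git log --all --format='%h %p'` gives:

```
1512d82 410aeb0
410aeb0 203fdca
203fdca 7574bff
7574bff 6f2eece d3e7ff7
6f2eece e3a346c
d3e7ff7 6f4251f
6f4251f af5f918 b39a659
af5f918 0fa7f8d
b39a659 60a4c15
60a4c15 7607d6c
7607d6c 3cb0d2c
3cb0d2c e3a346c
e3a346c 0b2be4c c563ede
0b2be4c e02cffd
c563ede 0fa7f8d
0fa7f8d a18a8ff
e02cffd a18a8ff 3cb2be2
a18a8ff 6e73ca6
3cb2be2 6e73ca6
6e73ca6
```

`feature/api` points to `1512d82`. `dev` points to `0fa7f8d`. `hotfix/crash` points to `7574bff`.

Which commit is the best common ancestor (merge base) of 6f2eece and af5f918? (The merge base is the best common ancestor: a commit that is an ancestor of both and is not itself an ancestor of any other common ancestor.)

0fa7f8d

Ancestors of 6f2eece: {0b2be4c, 0fa7f8d, 3cb2be2, 6e73ca6, 6f2eece, a18a8ff, c563ede, e02cffd, e3a346c}.
Ancestors of af5f918: {0fa7f8d, 6e73ca6, a18a8ff, af5f918}.
Common ancestors: {0fa7f8d, 6e73ca6, a18a8ff}.
Among these, 0fa7f8d is not an ancestor of any other common ancestor — it is the merge base.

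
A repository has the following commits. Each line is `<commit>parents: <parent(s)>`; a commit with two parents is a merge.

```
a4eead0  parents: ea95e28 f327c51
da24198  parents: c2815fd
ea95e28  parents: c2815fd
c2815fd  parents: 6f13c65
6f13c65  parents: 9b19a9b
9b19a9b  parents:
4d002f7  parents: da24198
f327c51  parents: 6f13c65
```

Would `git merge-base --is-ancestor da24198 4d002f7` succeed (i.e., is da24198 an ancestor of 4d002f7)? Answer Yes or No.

Ancestors of 4d002f7 (commits reachable by following parents): {4d002f7, 6f13c65, 9b19a9b, c2815fd, da24198}.
da24198 is in that set, so it is an ancestor of 4d002f7.

Yes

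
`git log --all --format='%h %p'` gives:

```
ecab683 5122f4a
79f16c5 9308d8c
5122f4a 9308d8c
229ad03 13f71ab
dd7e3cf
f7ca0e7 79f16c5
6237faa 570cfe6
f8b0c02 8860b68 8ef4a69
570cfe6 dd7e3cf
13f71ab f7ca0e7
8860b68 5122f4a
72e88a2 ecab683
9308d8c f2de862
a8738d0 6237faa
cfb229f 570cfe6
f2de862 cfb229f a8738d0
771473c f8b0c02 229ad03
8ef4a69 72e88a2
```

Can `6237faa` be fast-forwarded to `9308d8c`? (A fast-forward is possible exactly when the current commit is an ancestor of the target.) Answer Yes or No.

Yes

A fast-forward from 6237faa to 9308d8c is possible iff 6237faa is an ancestor of 9308d8c.
Ancestors of 9308d8c: {570cfe6, 6237faa, 9308d8c, a8738d0, cfb229f, dd7e3cf, f2de862}.
6237faa is among them, so fast-forward is possible.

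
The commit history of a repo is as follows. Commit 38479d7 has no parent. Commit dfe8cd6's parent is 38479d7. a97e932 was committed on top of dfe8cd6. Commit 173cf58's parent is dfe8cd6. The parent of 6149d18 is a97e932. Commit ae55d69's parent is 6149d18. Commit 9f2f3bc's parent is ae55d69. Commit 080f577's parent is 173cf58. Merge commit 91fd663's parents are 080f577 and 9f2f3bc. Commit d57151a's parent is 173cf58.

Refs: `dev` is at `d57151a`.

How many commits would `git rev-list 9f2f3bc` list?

6

Walking parent pointers from 9f2f3bc: reachable set = {38479d7, 6149d18, 9f2f3bc, a97e932, ae55d69, dfe8cd6}.
That is 6 commits.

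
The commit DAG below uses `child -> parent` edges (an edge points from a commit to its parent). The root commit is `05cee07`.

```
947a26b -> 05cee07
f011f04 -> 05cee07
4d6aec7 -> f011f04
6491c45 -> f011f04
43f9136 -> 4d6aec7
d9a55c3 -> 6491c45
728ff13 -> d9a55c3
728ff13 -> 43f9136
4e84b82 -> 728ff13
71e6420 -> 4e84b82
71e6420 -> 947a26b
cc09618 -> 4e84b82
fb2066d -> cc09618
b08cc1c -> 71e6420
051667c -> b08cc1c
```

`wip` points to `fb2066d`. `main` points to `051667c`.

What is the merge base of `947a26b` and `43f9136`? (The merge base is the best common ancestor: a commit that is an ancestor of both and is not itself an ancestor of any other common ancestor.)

05cee07

Ancestors of 947a26b: {05cee07, 947a26b}.
Ancestors of 43f9136: {05cee07, 43f9136, 4d6aec7, f011f04}.
Common ancestors: {05cee07}.
The only common ancestor is 05cee07, so it is the merge base.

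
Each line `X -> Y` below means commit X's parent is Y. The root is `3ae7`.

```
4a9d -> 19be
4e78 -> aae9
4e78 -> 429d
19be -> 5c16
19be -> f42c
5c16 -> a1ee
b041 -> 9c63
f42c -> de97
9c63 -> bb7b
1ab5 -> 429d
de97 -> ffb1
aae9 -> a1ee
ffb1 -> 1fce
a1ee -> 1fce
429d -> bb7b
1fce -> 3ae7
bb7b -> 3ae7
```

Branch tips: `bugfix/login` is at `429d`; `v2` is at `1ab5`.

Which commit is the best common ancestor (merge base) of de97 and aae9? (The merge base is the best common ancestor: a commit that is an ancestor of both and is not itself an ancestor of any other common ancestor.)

1fce

Ancestors of de97: {1fce, 3ae7, de97, ffb1}.
Ancestors of aae9: {1fce, 3ae7, a1ee, aae9}.
Common ancestors: {1fce, 3ae7}.
Among these, 1fce is not an ancestor of any other common ancestor — it is the merge base.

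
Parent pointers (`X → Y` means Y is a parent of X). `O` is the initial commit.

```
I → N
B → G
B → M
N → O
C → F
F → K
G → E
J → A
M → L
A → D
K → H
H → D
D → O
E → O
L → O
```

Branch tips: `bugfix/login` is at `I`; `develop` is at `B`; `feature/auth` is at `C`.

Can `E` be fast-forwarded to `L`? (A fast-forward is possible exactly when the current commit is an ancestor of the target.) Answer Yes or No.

A fast-forward from E to L is possible iff E is an ancestor of L.
Ancestors of L: {L, O}.
E is not among them, so fast-forward is not possible.

No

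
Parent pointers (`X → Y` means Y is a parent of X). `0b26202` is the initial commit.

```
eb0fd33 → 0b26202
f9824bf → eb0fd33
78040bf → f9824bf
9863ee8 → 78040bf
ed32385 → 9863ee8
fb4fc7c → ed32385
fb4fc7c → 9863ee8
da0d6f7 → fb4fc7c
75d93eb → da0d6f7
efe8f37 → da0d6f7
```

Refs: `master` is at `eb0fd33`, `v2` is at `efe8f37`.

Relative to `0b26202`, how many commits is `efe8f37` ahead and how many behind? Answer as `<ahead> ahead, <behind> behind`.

8 ahead, 0 behind

Reachable from efe8f37: {0b26202, 78040bf, 9863ee8, da0d6f7, eb0fd33, ed32385, efe8f37, f9824bf, fb4fc7c}.
Reachable from 0b26202: {0b26202}.
Only in efe8f37's history (ahead): {78040bf, 9863ee8, da0d6f7, eb0fd33, ed32385, efe8f37, f9824bf, fb4fc7c} — 8.
Only in 0b26202's history (behind): {} — 0.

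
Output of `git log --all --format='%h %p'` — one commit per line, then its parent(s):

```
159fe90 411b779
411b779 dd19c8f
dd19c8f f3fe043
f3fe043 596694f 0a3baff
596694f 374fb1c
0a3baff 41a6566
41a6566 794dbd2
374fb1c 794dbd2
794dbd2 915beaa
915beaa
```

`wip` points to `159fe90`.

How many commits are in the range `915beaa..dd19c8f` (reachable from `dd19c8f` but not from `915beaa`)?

7

Reachable from dd19c8f: {0a3baff, 374fb1c, 41a6566, 596694f, 794dbd2, 915beaa, dd19c8f, f3fe043}.
Reachable from 915beaa: {915beaa}.
In dd19c8f's history but not 915beaa's: {0a3baff, 374fb1c, 41a6566, 596694f, 794dbd2, dd19c8f, f3fe043} — 7 commits.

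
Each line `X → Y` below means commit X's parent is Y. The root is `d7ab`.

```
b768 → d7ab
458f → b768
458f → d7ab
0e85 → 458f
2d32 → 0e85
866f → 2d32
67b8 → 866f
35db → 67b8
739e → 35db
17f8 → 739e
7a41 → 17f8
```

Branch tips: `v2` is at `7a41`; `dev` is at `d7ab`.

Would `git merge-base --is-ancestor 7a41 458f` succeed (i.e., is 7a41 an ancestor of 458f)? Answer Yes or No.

Ancestors of 458f: {458f, b768, d7ab}.
7a41 is not in that set, so it is not an ancestor of 458f.

No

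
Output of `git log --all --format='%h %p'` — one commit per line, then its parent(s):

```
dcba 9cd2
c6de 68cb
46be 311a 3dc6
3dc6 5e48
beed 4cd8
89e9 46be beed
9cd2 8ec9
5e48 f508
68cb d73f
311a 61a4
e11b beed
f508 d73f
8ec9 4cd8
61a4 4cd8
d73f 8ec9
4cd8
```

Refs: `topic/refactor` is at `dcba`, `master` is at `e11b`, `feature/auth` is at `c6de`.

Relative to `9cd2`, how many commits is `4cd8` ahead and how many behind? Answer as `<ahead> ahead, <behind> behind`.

Reachable from 4cd8: {4cd8}.
Reachable from 9cd2: {4cd8, 8ec9, 9cd2}.
Only in 4cd8's history (ahead): {} — 0.
Only in 9cd2's history (behind): {8ec9, 9cd2} — 2.

0 ahead, 2 behind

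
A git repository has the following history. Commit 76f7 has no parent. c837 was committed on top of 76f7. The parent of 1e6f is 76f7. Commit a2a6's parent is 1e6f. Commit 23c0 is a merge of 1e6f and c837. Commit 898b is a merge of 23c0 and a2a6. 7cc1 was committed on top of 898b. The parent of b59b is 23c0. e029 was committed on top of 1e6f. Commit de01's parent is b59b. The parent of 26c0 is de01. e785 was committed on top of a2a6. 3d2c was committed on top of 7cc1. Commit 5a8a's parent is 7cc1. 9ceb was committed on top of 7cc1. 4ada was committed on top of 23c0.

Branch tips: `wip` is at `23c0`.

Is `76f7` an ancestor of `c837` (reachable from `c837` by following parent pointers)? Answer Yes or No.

Yes

Ancestors of c837 (commits reachable by following parents): {76f7, c837}.
76f7 is in that set, so it is an ancestor of c837.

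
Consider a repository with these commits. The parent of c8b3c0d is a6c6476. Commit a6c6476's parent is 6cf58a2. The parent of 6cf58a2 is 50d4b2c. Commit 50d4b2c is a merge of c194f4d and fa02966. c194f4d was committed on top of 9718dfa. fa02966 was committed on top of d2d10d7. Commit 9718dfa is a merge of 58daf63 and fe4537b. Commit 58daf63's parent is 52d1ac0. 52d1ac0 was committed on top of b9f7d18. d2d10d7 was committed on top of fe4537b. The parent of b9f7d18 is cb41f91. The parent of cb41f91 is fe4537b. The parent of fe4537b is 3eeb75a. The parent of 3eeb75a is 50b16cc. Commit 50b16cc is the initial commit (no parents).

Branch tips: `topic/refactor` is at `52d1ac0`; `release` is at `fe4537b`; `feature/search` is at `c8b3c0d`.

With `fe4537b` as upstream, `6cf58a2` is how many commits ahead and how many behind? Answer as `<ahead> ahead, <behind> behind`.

Reachable from 6cf58a2: {3eeb75a, 50b16cc, 50d4b2c, 52d1ac0, 58daf63, 6cf58a2, 9718dfa, b9f7d18, c194f4d, cb41f91, d2d10d7, fa02966, fe4537b}.
Reachable from fe4537b: {3eeb75a, 50b16cc, fe4537b}.
Only in 6cf58a2's history (ahead): {50d4b2c, 52d1ac0, 58daf63, 6cf58a2, 9718dfa, b9f7d18, c194f4d, cb41f91, d2d10d7, fa02966} — 10.
Only in fe4537b's history (behind): {} — 0.

10 ahead, 0 behind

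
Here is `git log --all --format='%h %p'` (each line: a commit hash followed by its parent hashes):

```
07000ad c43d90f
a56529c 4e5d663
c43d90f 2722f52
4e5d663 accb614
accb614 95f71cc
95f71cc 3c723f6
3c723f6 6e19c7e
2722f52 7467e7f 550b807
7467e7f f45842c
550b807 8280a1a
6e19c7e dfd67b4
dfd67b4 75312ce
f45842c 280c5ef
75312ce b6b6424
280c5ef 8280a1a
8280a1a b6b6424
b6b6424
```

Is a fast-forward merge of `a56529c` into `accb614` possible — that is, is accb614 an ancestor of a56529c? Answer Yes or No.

A fast-forward from accb614 to a56529c is possible iff accb614 is an ancestor of a56529c.
Ancestors of a56529c: {3c723f6, 4e5d663, 6e19c7e, 75312ce, 95f71cc, a56529c, accb614, b6b6424, dfd67b4}.
accb614 is among them, so fast-forward is possible.

Yes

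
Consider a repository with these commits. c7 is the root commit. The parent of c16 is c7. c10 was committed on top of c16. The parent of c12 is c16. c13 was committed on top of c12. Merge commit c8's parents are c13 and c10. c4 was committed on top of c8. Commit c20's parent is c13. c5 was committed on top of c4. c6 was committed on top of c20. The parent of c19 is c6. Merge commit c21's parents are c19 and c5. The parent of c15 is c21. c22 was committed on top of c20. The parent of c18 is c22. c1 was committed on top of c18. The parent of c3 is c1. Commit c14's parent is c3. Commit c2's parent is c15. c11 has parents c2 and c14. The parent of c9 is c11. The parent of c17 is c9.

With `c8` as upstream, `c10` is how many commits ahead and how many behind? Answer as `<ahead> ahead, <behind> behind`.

Reachable from c10: {c10, c16, c7}.
Reachable from c8: {c10, c12, c13, c16, c7, c8}.
Only in c10's history (ahead): {} — 0.
Only in c8's history (behind): {c12, c13, c8} — 3.

0 ahead, 3 behind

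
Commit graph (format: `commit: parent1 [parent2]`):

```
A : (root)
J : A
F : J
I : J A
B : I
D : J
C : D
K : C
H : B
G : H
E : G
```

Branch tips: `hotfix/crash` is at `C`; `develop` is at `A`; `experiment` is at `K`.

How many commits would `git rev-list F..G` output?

4

Reachable from G: {A, B, G, H, I, J}.
Reachable from F: {A, F, J}.
In G's history but not F's: {B, G, H, I} — 4 commits.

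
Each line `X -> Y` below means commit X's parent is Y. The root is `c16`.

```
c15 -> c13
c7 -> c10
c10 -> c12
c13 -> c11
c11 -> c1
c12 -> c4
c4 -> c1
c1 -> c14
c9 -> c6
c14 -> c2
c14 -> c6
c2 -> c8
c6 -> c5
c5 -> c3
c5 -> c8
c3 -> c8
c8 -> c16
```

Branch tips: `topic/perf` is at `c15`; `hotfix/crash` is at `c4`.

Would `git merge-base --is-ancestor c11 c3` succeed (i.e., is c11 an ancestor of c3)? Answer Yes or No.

Ancestors of c3: {c16, c3, c8}.
c11 is not in that set, so it is not an ancestor of c3.

No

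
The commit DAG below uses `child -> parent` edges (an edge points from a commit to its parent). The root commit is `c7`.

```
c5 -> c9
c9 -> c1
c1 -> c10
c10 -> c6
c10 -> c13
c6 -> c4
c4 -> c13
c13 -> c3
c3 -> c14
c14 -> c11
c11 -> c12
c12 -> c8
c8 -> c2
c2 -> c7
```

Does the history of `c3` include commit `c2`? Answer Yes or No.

Yes

Ancestors of c3 (commits reachable by following parents): {c11, c12, c14, c2, c3, c7, c8}.
c2 is in that set, so it is an ancestor of c3.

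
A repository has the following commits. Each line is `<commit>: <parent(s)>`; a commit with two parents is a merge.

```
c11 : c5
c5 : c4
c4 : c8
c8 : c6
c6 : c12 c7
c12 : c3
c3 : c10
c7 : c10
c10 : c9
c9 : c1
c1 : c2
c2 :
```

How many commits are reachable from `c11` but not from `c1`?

10

Reachable from c11: {c1, c10, c11, c12, c2, c3, c4, c5, c6, c7, c8, c9}.
Reachable from c1: {c1, c2}.
In c11's history but not c1's: {c10, c11, c12, c3, c4, c5, c6, c7, c8, c9} — 10 commits.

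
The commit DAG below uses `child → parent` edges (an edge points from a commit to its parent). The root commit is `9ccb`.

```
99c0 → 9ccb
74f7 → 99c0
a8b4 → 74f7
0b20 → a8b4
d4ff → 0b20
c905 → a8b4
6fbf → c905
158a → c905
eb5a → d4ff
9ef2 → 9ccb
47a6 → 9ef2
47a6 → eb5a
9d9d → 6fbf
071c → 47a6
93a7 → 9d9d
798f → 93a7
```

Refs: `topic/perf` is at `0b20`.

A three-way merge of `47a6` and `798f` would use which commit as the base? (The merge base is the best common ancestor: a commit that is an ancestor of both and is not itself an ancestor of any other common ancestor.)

Ancestors of 47a6: {0b20, 47a6, 74f7, 99c0, 9ccb, 9ef2, a8b4, d4ff, eb5a}.
Ancestors of 798f: {6fbf, 74f7, 798f, 93a7, 99c0, 9ccb, 9d9d, a8b4, c905}.
Common ancestors: {74f7, 99c0, 9ccb, a8b4}.
Among these, a8b4 is not an ancestor of any other common ancestor — it is the merge base.

a8b4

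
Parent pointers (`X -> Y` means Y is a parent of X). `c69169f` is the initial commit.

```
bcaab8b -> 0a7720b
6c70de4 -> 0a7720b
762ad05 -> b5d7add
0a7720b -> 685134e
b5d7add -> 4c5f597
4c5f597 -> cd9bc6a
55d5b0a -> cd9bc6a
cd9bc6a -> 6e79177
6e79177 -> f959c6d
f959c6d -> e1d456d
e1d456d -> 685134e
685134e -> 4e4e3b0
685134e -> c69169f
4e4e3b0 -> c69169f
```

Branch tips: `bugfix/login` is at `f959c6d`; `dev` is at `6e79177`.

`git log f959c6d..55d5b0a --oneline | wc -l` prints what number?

Reachable from 55d5b0a: {4e4e3b0, 55d5b0a, 685134e, 6e79177, c69169f, cd9bc6a, e1d456d, f959c6d}.
Reachable from f959c6d: {4e4e3b0, 685134e, c69169f, e1d456d, f959c6d}.
In 55d5b0a's history but not f959c6d's: {55d5b0a, 6e79177, cd9bc6a} — 3 commits.

3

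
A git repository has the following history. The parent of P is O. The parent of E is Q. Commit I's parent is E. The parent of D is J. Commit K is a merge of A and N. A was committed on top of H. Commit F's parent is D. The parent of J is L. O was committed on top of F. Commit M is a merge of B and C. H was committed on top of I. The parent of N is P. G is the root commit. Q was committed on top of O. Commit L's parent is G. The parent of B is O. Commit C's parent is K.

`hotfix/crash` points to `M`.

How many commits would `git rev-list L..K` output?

Reachable from K: {A, D, E, F, G, H, I, J, K, L, N, O, P, Q}.
Reachable from L: {G, L}.
In K's history but not L's: {A, D, E, F, H, I, J, K, N, O, P, Q} — 12 commits.

12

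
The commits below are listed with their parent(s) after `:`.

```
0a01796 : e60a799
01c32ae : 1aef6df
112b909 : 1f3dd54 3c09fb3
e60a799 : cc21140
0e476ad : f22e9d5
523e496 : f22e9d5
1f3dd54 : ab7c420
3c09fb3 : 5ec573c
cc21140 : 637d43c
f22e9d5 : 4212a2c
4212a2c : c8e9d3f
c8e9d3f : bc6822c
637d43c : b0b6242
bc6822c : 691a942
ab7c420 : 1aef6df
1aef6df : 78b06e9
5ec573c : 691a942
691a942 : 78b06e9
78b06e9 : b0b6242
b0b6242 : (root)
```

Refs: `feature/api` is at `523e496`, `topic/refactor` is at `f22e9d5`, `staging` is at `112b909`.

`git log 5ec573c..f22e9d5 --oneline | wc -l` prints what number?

Reachable from f22e9d5: {4212a2c, 691a942, 78b06e9, b0b6242, bc6822c, c8e9d3f, f22e9d5}.
Reachable from 5ec573c: {5ec573c, 691a942, 78b06e9, b0b6242}.
In f22e9d5's history but not 5ec573c's: {4212a2c, bc6822c, c8e9d3f, f22e9d5} — 4 commits.

4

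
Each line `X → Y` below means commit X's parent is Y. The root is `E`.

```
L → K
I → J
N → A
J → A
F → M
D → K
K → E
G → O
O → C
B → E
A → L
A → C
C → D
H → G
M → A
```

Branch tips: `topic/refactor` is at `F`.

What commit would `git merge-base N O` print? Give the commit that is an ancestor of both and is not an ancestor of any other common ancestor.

Ancestors of N: {A, C, D, E, K, L, N}.
Ancestors of O: {C, D, E, K, O}.
Common ancestors: {C, D, E, K}.
Among these, C is not an ancestor of any other common ancestor — it is the merge base.

C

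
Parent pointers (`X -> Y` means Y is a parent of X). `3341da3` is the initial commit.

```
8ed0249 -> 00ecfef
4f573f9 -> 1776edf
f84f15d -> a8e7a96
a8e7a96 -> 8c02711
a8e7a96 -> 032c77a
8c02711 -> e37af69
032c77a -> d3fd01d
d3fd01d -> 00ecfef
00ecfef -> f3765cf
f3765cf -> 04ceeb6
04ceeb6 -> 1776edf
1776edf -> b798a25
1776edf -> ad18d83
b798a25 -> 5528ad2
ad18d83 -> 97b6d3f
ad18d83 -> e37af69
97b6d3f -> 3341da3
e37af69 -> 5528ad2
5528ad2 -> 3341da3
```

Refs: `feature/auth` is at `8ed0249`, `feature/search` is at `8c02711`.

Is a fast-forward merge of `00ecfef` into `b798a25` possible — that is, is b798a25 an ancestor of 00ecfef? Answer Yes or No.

Yes

A fast-forward from b798a25 to 00ecfef is possible iff b798a25 is an ancestor of 00ecfef.
Ancestors of 00ecfef: {00ecfef, 04ceeb6, 1776edf, 3341da3, 5528ad2, 97b6d3f, ad18d83, b798a25, e37af69, f3765cf}.
b798a25 is among them, so fast-forward is possible.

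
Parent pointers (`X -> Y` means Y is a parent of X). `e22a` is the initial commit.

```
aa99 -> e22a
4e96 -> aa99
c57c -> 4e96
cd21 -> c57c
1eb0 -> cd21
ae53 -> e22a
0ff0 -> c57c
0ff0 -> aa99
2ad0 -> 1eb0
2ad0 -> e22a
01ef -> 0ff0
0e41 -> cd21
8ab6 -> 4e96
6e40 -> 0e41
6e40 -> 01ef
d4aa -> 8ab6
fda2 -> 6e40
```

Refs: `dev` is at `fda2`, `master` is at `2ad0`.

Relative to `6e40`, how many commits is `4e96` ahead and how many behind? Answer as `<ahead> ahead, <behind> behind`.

0 ahead, 6 behind

Reachable from 4e96: {4e96, aa99, e22a}.
Reachable from 6e40: {01ef, 0e41, 0ff0, 4e96, 6e40, aa99, c57c, cd21, e22a}.
Only in 4e96's history (ahead): {} — 0.
Only in 6e40's history (behind): {01ef, 0e41, 0ff0, 6e40, c57c, cd21} — 6.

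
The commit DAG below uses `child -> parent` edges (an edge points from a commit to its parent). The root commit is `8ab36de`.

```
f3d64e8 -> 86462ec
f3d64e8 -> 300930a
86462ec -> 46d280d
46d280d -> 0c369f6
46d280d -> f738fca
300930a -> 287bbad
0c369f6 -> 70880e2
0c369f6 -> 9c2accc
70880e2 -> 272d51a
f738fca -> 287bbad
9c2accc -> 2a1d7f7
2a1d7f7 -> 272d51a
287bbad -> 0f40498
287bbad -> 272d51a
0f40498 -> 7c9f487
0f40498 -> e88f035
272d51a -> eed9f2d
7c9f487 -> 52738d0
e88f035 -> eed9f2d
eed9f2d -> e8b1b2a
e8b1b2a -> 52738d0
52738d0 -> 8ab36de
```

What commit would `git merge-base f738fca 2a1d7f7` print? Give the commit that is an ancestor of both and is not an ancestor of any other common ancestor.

Ancestors of f738fca: {0f40498, 272d51a, 287bbad, 52738d0, 7c9f487, 8ab36de, e88f035, e8b1b2a, eed9f2d, f738fca}.
Ancestors of 2a1d7f7: {272d51a, 2a1d7f7, 52738d0, 8ab36de, e8b1b2a, eed9f2d}.
Common ancestors: {272d51a, 52738d0, 8ab36de, e8b1b2a, eed9f2d}.
Among these, 272d51a is not an ancestor of any other common ancestor — it is the merge base.

272d51a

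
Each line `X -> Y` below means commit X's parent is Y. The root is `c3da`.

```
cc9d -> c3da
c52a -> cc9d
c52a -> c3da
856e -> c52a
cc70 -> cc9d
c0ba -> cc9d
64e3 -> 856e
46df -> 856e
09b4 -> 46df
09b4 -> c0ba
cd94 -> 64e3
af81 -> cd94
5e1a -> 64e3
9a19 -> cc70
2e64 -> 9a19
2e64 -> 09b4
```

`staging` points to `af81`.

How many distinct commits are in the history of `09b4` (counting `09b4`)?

7

Walking parent pointers from 09b4: reachable set = {09b4, 46df, 856e, c0ba, c3da, c52a, cc9d}.
That is 7 commits.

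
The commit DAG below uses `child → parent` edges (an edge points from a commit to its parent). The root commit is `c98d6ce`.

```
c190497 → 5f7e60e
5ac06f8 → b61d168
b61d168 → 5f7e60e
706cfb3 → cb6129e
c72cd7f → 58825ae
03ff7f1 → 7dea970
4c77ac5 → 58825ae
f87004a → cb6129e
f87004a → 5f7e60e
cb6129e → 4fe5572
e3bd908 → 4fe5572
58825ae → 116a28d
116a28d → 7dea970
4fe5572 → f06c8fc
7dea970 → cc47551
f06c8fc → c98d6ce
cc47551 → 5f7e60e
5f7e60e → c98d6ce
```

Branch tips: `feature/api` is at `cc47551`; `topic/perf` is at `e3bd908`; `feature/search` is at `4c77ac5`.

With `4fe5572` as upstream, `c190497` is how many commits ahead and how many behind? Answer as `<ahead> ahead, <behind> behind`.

2 ahead, 2 behind

Reachable from c190497: {5f7e60e, c190497, c98d6ce}.
Reachable from 4fe5572: {4fe5572, c98d6ce, f06c8fc}.
Only in c190497's history (ahead): {5f7e60e, c190497} — 2.
Only in 4fe5572's history (behind): {4fe5572, f06c8fc} — 2.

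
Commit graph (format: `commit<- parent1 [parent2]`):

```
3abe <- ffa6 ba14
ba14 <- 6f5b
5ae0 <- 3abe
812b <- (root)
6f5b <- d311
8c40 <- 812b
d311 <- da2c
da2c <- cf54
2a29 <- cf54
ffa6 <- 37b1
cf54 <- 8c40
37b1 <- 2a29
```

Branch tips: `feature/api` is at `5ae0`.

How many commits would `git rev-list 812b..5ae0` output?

Reachable from 5ae0: {2a29, 37b1, 3abe, 5ae0, 6f5b, 812b, 8c40, ba14, cf54, d311, da2c, ffa6}.
Reachable from 812b: {812b}.
In 5ae0's history but not 812b's: {2a29, 37b1, 3abe, 5ae0, 6f5b, 8c40, ba14, cf54, d311, da2c, ffa6} — 11 commits.

11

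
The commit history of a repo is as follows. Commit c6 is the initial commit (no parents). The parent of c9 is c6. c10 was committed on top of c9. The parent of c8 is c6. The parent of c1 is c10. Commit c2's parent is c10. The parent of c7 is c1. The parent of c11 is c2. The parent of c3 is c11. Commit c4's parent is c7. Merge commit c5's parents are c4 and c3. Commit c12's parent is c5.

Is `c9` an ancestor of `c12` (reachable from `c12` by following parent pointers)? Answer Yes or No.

Yes

Ancestors of c12 (commits reachable by following parents): {c1, c10, c11, c12, c2, c3, c4, c5, c6, c7, c9}.
c9 is in that set, so it is an ancestor of c12.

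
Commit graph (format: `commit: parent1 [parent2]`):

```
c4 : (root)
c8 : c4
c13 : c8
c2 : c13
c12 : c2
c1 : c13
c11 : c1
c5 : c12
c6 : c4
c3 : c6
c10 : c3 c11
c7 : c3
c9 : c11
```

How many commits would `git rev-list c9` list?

6

Walking parent pointers from c9: reachable set = {c1, c11, c13, c4, c8, c9}.
That is 6 commits.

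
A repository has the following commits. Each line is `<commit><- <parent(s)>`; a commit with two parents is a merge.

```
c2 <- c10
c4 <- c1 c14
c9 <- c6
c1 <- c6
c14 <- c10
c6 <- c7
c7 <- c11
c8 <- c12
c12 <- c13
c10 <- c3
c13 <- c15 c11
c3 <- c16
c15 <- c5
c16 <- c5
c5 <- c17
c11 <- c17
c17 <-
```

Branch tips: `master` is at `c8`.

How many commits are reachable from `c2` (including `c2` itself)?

Walking parent pointers from c2: reachable set = {c10, c16, c17, c2, c3, c5}.
That is 6 commits.

6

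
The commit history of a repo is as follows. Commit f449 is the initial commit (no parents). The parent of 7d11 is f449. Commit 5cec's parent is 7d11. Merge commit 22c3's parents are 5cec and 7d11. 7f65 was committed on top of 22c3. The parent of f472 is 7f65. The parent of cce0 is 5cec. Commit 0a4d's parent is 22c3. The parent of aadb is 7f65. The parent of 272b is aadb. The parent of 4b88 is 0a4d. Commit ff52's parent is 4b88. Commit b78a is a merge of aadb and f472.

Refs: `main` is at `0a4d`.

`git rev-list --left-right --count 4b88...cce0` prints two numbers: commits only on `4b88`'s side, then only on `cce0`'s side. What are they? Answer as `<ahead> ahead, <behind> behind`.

Reachable from 4b88: {0a4d, 22c3, 4b88, 5cec, 7d11, f449}.
Reachable from cce0: {5cec, 7d11, cce0, f449}.
Only in 4b88's history (ahead): {0a4d, 22c3, 4b88} — 3.
Only in cce0's history (behind): {cce0} — 1.

3 ahead, 1 behind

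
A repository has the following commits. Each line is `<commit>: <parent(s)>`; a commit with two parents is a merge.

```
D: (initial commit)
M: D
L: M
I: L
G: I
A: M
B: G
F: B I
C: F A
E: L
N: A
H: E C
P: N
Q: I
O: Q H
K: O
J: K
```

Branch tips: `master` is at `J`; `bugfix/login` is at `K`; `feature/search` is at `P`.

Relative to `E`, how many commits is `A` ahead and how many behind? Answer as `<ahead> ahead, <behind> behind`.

1 ahead, 2 behind

Reachable from A: {A, D, M}.
Reachable from E: {D, E, L, M}.
Only in A's history (ahead): {A} — 1.
Only in E's history (behind): {E, L} — 2.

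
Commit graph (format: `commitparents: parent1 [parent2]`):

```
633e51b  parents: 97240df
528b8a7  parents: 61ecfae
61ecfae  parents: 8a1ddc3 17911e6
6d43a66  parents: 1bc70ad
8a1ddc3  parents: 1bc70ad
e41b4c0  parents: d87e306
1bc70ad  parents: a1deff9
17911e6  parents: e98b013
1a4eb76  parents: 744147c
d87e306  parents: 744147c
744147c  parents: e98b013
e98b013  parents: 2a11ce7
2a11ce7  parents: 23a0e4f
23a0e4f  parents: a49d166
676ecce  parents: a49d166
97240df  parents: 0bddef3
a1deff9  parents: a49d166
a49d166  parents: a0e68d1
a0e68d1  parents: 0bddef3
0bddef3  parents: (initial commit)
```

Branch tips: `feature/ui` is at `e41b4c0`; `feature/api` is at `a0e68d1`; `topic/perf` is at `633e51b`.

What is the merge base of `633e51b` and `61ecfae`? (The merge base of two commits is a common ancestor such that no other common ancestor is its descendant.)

0bddef3

Ancestors of 633e51b: {0bddef3, 633e51b, 97240df}.
Ancestors of 61ecfae: {0bddef3, 17911e6, 1bc70ad, 23a0e4f, 2a11ce7, 61ecfae, 8a1ddc3, a0e68d1, a1deff9, a49d166, e98b013}.
Common ancestors: {0bddef3}.
The only common ancestor is 0bddef3, so it is the merge base.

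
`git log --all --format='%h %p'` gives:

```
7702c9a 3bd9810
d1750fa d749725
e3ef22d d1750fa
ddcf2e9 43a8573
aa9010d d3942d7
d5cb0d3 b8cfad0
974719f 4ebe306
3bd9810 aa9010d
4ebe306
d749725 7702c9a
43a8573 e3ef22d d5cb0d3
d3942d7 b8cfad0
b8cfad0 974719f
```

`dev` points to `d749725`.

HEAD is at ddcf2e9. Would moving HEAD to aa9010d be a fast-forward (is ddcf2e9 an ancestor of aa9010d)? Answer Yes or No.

No

A fast-forward from ddcf2e9 to aa9010d is possible iff ddcf2e9 is an ancestor of aa9010d.
Ancestors of aa9010d: {4ebe306, 974719f, aa9010d, b8cfad0, d3942d7}.
ddcf2e9 is not among them, so fast-forward is not possible.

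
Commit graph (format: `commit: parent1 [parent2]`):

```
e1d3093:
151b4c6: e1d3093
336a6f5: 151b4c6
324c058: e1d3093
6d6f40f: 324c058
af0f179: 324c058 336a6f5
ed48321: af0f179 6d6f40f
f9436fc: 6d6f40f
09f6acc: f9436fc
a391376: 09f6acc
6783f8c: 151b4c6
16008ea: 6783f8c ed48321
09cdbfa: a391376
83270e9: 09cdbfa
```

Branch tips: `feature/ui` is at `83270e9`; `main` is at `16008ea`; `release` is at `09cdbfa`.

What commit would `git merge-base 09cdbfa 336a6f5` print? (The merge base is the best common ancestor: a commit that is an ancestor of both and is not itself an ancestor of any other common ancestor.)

e1d3093

Ancestors of 09cdbfa: {09cdbfa, 09f6acc, 324c058, 6d6f40f, a391376, e1d3093, f9436fc}.
Ancestors of 336a6f5: {151b4c6, 336a6f5, e1d3093}.
Common ancestors: {e1d3093}.
The only common ancestor is e1d3093, so it is the merge base.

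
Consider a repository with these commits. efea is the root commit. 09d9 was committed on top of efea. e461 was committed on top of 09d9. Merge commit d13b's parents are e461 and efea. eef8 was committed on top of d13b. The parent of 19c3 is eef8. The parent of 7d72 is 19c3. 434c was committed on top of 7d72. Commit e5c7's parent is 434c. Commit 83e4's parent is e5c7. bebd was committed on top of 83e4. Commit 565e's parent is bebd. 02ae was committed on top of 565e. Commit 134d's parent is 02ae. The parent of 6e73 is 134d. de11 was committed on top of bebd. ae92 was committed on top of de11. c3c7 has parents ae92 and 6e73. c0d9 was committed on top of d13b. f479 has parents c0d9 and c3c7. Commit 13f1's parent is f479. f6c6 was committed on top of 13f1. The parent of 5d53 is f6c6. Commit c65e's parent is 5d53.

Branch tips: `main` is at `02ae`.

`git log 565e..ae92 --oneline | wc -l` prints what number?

Reachable from ae92: {09d9, 19c3, 434c, 7d72, 83e4, ae92, bebd, d13b, de11, e461, e5c7, eef8, efea}.
Reachable from 565e: {09d9, 19c3, 434c, 565e, 7d72, 83e4, bebd, d13b, e461, e5c7, eef8, efea}.
In ae92's history but not 565e's: {ae92, de11} — 2 commits.

2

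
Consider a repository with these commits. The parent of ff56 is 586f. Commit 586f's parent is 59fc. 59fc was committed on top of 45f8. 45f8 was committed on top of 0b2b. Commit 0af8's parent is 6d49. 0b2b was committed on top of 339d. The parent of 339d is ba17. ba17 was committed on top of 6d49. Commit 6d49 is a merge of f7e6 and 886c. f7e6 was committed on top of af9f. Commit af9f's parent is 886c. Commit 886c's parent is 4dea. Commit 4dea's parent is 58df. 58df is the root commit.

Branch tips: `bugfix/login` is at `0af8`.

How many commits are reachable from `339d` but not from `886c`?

5

Reachable from 339d: {339d, 4dea, 58df, 6d49, 886c, af9f, ba17, f7e6}.
Reachable from 886c: {4dea, 58df, 886c}.
In 339d's history but not 886c's: {339d, 6d49, af9f, ba17, f7e6} — 5 commits.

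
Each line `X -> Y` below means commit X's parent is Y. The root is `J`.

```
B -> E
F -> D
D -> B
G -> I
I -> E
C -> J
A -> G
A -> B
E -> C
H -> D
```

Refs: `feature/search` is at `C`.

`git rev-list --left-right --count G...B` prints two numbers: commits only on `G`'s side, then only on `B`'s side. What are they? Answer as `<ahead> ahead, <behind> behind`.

2 ahead, 1 behind

Reachable from G: {C, E, G, I, J}.
Reachable from B: {B, C, E, J}.
Only in G's history (ahead): {G, I} — 2.
Only in B's history (behind): {B} — 1.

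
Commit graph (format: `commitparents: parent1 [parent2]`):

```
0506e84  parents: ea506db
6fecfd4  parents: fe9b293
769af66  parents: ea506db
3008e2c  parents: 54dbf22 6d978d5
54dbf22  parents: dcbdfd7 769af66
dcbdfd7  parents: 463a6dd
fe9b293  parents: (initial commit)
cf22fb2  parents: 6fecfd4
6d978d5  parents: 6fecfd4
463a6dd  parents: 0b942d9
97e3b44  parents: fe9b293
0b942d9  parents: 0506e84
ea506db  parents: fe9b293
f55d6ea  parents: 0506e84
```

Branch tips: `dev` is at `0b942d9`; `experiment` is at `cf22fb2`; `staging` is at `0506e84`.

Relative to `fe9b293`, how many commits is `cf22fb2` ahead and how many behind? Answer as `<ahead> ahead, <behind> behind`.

Reachable from cf22fb2: {6fecfd4, cf22fb2, fe9b293}.
Reachable from fe9b293: {fe9b293}.
Only in cf22fb2's history (ahead): {6fecfd4, cf22fb2} — 2.
Only in fe9b293's history (behind): {} — 0.

2 ahead, 0 behind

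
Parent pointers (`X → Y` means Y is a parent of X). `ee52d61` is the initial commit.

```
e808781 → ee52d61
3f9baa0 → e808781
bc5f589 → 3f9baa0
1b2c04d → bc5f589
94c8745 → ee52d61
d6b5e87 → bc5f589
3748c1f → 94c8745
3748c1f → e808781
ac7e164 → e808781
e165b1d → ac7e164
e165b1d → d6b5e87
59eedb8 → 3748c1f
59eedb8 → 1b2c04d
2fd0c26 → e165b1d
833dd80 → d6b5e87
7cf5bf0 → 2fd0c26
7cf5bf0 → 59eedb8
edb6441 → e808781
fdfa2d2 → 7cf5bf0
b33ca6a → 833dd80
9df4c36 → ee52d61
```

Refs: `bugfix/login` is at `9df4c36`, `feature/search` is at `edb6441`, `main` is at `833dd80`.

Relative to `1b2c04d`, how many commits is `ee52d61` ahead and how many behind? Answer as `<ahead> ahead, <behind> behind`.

0 ahead, 4 behind

Reachable from ee52d61: {ee52d61}.
Reachable from 1b2c04d: {1b2c04d, 3f9baa0, bc5f589, e808781, ee52d61}.
Only in ee52d61's history (ahead): {} — 0.
Only in 1b2c04d's history (behind): {1b2c04d, 3f9baa0, bc5f589, e808781} — 4.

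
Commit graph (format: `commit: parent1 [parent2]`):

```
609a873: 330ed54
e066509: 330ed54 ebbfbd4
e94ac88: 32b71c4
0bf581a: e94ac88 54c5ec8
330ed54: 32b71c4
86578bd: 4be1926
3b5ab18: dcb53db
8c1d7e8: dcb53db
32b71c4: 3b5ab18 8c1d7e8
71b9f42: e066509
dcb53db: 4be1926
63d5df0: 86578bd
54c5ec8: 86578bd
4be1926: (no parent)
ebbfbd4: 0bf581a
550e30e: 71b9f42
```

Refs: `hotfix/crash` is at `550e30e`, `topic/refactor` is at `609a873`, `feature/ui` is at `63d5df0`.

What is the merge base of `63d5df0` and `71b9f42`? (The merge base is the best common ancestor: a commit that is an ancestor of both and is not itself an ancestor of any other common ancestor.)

Ancestors of 63d5df0: {4be1926, 63d5df0, 86578bd}.
Ancestors of 71b9f42: {0bf581a, 32b71c4, 330ed54, 3b5ab18, 4be1926, 54c5ec8, 71b9f42, 86578bd, 8c1d7e8, dcb53db, e066509, e94ac88, ebbfbd4}.
Common ancestors: {4be1926, 86578bd}.
Among these, 86578bd is not an ancestor of any other common ancestor — it is the merge base.

86578bd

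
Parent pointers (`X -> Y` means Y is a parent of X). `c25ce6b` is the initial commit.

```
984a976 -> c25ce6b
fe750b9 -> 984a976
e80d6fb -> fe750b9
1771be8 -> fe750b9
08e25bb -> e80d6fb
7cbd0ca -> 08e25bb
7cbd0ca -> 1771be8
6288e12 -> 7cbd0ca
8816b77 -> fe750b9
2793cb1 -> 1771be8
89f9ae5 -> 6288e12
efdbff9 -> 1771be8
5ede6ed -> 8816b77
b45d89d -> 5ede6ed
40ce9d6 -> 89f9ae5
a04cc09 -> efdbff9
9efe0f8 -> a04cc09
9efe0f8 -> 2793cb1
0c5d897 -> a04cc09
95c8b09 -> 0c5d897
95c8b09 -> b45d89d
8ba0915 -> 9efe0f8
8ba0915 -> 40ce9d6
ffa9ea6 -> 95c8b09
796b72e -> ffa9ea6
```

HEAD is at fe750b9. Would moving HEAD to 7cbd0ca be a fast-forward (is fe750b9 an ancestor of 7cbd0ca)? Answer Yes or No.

A fast-forward from fe750b9 to 7cbd0ca is possible iff fe750b9 is an ancestor of 7cbd0ca.
Ancestors of 7cbd0ca: {08e25bb, 1771be8, 7cbd0ca, 984a976, c25ce6b, e80d6fb, fe750b9}.
fe750b9 is among them, so fast-forward is possible.

Yes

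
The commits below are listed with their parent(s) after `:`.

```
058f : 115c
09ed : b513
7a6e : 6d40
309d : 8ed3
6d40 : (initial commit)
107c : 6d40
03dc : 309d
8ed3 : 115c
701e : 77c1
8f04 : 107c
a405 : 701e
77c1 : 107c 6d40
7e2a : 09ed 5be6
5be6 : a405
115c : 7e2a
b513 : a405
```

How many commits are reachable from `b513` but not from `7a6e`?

Reachable from b513: {107c, 6d40, 701e, 77c1, a405, b513}.
Reachable from 7a6e: {6d40, 7a6e}.
In b513's history but not 7a6e's: {107c, 701e, 77c1, a405, b513} — 5 commits.

5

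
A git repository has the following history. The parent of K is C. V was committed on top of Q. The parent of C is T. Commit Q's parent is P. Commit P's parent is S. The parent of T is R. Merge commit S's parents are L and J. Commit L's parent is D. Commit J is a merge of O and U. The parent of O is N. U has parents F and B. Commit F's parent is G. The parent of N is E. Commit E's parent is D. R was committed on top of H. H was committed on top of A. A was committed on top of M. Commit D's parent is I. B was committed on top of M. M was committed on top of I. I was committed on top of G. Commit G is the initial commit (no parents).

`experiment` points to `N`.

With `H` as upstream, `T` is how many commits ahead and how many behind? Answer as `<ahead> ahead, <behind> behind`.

2 ahead, 0 behind

Reachable from T: {A, G, H, I, M, R, T}.
Reachable from H: {A, G, H, I, M}.
Only in T's history (ahead): {R, T} — 2.
Only in H's history (behind): {} — 0.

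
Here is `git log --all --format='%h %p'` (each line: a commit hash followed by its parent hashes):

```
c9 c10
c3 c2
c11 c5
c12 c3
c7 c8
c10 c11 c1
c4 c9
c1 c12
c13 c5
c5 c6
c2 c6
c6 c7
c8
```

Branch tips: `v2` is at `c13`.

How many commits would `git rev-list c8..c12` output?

Reachable from c12: {c12, c2, c3, c6, c7, c8}.
Reachable from c8: {c8}.
In c12's history but not c8's: {c12, c2, c3, c6, c7} — 5 commits.

5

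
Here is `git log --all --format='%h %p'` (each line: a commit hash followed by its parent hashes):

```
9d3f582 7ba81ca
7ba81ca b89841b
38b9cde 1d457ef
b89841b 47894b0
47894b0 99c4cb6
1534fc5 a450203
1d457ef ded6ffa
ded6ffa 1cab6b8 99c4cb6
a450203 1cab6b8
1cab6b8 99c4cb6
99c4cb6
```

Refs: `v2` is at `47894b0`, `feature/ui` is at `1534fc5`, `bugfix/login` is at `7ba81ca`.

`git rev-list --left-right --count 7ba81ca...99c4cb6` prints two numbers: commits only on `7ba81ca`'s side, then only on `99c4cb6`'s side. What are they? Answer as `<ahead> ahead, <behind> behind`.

Reachable from 7ba81ca: {47894b0, 7ba81ca, 99c4cb6, b89841b}.
Reachable from 99c4cb6: {99c4cb6}.
Only in 7ba81ca's history (ahead): {47894b0, 7ba81ca, b89841b} — 3.
Only in 99c4cb6's history (behind): {} — 0.

3 ahead, 0 behind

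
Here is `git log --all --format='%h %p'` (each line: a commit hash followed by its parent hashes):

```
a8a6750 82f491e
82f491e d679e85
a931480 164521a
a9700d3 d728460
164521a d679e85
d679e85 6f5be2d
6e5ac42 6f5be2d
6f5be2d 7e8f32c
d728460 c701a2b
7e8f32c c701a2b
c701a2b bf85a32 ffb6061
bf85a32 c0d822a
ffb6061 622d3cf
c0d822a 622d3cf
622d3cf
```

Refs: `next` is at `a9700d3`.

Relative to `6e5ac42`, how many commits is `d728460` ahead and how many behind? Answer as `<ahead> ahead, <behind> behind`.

1 ahead, 3 behind

Reachable from d728460: {622d3cf, bf85a32, c0d822a, c701a2b, d728460, ffb6061}.
Reachable from 6e5ac42: {622d3cf, 6e5ac42, 6f5be2d, 7e8f32c, bf85a32, c0d822a, c701a2b, ffb6061}.
Only in d728460's history (ahead): {d728460} — 1.
Only in 6e5ac42's history (behind): {6e5ac42, 6f5be2d, 7e8f32c} — 3.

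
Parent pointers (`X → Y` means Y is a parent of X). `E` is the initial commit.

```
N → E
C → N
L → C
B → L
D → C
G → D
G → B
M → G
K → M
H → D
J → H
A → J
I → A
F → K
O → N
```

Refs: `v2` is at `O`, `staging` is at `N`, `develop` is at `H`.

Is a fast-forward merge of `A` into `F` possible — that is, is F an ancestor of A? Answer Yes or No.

A fast-forward from F to A is possible iff F is an ancestor of A.
Ancestors of A: {A, C, D, E, H, J, N}.
F is not among them, so fast-forward is not possible.

No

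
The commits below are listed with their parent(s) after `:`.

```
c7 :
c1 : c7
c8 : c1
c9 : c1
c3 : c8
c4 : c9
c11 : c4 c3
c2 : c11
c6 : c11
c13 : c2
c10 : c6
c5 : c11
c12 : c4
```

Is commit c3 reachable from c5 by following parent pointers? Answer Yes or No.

Yes

Ancestors of c5 (commits reachable by following parents): {c1, c11, c3, c4, c5, c7, c8, c9}.
c3 is in that set, so it is an ancestor of c5.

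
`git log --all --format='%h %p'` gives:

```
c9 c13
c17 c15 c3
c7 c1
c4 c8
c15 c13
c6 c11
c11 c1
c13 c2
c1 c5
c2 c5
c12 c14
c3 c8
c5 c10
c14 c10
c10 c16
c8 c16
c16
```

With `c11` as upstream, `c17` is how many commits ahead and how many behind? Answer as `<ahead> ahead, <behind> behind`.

6 ahead, 2 behind

Reachable from c17: {c10, c13, c15, c16, c17, c2, c3, c5, c8}.
Reachable from c11: {c1, c10, c11, c16, c5}.
Only in c17's history (ahead): {c13, c15, c17, c2, c3, c8} — 6.
Only in c11's history (behind): {c1, c11} — 2.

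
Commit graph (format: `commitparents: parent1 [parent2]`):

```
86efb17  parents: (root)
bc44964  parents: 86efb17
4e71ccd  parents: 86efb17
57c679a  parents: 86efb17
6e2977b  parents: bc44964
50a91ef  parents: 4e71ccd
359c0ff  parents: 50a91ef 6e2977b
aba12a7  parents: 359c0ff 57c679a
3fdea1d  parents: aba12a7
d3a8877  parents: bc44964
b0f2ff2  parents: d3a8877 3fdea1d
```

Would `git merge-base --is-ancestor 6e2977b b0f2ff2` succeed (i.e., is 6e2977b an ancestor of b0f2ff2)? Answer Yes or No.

Ancestors of b0f2ff2 (commits reachable by following parents): {359c0ff, 3fdea1d, 4e71ccd, 50a91ef, 57c679a, 6e2977b, 86efb17, aba12a7, b0f2ff2, bc44964, d3a8877}.
6e2977b is in that set, so it is an ancestor of b0f2ff2.

Yes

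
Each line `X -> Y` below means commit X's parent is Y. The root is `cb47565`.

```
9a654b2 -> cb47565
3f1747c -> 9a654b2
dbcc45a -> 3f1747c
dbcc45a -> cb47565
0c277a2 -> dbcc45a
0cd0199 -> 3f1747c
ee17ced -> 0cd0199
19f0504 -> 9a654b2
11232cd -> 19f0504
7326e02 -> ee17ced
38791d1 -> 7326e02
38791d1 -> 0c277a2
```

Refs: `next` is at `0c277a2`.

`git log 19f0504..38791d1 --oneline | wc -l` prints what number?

Reachable from 38791d1: {0c277a2, 0cd0199, 38791d1, 3f1747c, 7326e02, 9a654b2, cb47565, dbcc45a, ee17ced}.
Reachable from 19f0504: {19f0504, 9a654b2, cb47565}.
In 38791d1's history but not 19f0504's: {0c277a2, 0cd0199, 38791d1, 3f1747c, 7326e02, dbcc45a, ee17ced} — 7 commits.

7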